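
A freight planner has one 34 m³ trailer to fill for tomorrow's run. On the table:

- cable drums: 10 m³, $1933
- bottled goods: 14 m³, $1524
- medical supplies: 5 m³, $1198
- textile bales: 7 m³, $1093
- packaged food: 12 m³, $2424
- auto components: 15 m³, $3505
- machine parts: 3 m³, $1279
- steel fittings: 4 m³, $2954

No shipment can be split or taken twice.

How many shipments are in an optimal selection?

Best achievable revenue is 10162.
One optimal bundle: packaged food + auto components + machine parts + steel fittings (34 m³).
Every optimal selection uses 4 shipments.

4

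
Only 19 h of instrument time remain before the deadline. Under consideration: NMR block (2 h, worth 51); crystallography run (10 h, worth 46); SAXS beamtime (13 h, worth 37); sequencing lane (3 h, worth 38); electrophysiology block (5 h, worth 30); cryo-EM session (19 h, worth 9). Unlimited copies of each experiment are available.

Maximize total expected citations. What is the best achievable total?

459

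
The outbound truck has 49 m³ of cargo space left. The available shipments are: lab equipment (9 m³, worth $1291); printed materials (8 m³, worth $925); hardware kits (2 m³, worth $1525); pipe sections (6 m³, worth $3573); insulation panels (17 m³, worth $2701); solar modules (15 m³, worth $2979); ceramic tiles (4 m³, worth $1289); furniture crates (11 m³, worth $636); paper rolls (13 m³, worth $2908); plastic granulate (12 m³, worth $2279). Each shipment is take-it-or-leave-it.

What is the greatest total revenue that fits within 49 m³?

Lab equipment + hardware kits + pipe sections + solar modules + ceramic tiles + paper rolls uses 49 of the 49 m³ and totals 13565.
No other feasible combination exceeds 13565.

13565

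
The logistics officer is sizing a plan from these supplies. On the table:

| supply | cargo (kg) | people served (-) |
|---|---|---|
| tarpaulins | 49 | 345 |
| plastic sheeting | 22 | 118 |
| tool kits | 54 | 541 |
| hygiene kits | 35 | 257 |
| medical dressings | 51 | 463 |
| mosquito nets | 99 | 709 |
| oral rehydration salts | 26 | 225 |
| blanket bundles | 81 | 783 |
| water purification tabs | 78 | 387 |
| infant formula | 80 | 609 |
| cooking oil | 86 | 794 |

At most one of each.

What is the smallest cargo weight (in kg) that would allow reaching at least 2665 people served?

Minimise kg subject to total people served ≥ 2665.
Taking plastic sheeting + tool kits + medical dressings + blanket bundles + cooking oil gives 2699 (≥ 2665) for 294 kg.
Below 294 kg the best achievable stays under 2665.

294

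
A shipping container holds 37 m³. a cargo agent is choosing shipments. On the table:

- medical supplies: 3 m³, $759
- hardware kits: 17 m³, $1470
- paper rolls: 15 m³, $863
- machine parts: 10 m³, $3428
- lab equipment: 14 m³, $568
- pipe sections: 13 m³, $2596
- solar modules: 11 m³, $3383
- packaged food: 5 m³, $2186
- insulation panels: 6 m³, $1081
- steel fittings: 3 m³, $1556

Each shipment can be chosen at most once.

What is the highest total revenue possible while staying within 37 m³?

Taking the top-ratio shipments first gives medical supplies + machine parts + solar modules + packaged food + steel fittings for 11312 (32 m³).
Dropping medical supplies frees 3 m³; slotting in insulation panels (6 m³) lifts the total to 11634 at 35 m³.
Next best is medical supplies + machine parts + solar modules + packaged food + steel fittings at 11312 (32 m³) — short by 322.

11634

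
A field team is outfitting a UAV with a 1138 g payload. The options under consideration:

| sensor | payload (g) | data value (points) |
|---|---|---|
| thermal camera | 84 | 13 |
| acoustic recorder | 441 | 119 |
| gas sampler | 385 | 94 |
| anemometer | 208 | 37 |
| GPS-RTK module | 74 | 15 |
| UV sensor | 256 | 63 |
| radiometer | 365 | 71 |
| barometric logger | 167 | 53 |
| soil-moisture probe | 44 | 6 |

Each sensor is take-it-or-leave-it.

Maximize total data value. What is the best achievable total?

287

Taking the top-ratio sensors first gives thermal camera + acoustic recorder + GPS-RTK module + UV sensor + barometric logger + soil-moisture probe for 269 (1066 g).
The 340 g tied up in thermal camera and UV sensor is better spent on gas sampler — total rises to 287 (1111 g).
No other feasible combination exceeds 287.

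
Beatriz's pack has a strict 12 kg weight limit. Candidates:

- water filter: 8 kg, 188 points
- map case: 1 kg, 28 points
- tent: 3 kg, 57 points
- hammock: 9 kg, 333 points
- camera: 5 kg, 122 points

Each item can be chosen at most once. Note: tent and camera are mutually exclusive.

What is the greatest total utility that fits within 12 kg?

390

By utility per kg: hammock 37.00, map case 28.00, camera 24.40, water filter 23.50 lead.
The ratio heuristic lands on map case + hammock (361) but leaves 2 kg idle.
The 1 kg tied up in map case is better spent on tent — total rises to 390 (12 kg).
Runner-up map case + hammock tops out at 361.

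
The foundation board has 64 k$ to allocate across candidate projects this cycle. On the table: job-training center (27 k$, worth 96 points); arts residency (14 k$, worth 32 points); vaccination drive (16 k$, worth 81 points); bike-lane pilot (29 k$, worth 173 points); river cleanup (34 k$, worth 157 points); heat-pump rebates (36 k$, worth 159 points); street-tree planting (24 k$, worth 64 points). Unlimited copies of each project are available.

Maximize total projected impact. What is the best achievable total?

Best packing: 2×bike-lane pilot — 58 k$, 346 total.
That's the maximum — no swap from here does better than 346.

346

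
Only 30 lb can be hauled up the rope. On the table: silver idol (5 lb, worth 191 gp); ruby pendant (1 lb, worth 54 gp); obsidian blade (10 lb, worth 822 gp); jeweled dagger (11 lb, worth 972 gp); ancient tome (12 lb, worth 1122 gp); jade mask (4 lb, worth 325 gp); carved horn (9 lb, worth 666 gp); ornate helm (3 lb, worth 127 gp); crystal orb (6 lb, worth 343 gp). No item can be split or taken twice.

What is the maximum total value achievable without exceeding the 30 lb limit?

A density-first pass picks ruby pendant + jeweled dagger + ancient tome + jade mask — 2473 at 28 lb.
Replace ruby pendant with ornate helm: the trade gains 73 net, giving 2546 at 30 lb.

2546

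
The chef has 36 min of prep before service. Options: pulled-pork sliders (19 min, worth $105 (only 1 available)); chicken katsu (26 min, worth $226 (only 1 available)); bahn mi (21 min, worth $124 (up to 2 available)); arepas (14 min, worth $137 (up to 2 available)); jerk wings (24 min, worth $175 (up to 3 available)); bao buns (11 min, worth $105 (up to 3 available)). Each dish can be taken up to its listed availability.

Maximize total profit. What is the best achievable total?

347

Ranking by ratio (profit/min): arepas 9.79, bao buns 9.55, chicken katsu 8.69, jerk wings 7.29.
A density-first pass picks 2×arepas — 274 at 28 min.
The 14 min tied up in arepas is better spent on 2×bao buns — total rises to 347 (36 min).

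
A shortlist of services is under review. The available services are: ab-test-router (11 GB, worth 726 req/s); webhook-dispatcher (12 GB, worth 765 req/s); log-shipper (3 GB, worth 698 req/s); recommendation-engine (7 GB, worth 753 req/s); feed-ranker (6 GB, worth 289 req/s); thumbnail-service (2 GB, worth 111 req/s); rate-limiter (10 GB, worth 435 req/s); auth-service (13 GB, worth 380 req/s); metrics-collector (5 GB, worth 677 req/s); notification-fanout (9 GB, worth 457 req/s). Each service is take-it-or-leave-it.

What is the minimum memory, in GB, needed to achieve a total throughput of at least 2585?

Minimise GB subject to total throughput ≥ 2585.
log-shipper + recommendation-engine + metrics-collector + notification-fanout reaches 2585 using 24 GB.
Below 24 GB the best achievable stays under 2585.

24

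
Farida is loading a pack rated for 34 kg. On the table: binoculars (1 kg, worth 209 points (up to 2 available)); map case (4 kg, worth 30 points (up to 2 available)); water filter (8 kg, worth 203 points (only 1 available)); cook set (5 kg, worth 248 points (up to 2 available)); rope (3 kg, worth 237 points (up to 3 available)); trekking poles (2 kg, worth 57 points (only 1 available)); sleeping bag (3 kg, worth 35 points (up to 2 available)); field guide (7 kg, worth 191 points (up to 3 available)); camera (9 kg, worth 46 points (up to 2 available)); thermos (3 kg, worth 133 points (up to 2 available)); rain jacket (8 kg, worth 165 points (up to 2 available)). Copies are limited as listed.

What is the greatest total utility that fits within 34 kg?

2082

Density check — binoculars 209.00, rope 79.00, cook set 49.60, thermos 44.33 are the best per kg.
A density-first pass picks 2×binoculars + 2×cook set + 3×rope + trekking poles + sleeping bag + 2×thermos — 1983 at 32 kg.
Replace trekking poles and sleeping bag with field guide: the trade gains 99 net, giving 2082 at 34 kg.
That's the maximum — no swap from here does better than 2082.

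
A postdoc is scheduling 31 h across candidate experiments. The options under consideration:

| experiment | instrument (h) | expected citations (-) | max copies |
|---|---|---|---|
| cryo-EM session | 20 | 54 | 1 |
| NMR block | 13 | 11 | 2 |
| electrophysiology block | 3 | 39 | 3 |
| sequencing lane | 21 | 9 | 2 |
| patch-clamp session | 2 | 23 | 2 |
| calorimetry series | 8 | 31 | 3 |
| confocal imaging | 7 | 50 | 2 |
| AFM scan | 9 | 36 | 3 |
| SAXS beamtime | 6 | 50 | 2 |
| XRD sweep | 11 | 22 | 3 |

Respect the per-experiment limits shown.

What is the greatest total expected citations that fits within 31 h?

290

By expected citations per h: electrophysiology block 13.00, patch-clamp session 11.50, SAXS beamtime 8.33 lead.
The ratio heuristic lands on 3×electrophysiology block + 2×patch-clamp session + 2×SAXS beamtime (263) but leaves 6 h idle.
The 2 h tied up in patch-clamp session is better spent on confocal imaging — total rises to 290 (30 h).
The spare 1 h is too small for any remaining experiment, and no exchange beats 290.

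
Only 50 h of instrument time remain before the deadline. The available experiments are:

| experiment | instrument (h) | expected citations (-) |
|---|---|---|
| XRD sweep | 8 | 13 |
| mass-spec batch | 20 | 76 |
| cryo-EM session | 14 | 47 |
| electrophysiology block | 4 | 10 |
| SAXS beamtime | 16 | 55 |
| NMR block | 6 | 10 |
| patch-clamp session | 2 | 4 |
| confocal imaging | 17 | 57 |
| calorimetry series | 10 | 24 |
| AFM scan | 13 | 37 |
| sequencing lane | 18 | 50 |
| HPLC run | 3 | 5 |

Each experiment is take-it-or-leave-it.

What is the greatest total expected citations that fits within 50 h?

The ratio ordering already packs tightly: mass-spec batch + cryo-EM session + SAXS beamtime, 50 h, 178.

178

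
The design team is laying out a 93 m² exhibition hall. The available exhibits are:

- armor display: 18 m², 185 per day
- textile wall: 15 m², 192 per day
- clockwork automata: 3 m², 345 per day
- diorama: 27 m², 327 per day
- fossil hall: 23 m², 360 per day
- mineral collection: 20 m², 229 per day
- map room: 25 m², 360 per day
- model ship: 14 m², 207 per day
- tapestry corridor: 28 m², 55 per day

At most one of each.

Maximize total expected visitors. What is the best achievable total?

By expected visitors per m²: clockwork automata 115.00, fossil hall 15.65, model ship 14.79 lead.
Taking the top-ratio exhibits first gives textile wall + clockwork automata + fossil hall + map room + model ship for 1464 (80 m²).
Replace textile wall with diorama: the trade gains 135 net, giving 1599 at 92 m².

1599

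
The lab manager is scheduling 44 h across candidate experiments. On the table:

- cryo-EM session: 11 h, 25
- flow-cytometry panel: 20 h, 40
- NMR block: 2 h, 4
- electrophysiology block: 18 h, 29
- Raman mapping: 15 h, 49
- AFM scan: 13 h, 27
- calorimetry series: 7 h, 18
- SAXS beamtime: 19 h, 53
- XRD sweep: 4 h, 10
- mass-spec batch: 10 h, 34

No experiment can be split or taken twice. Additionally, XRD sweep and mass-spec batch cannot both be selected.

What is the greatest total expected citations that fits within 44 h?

136

Raman mapping + SAXS beamtime + mass-spec batch uses 44 of the 44 h and totals 136.
No other feasible combination exceeds 136.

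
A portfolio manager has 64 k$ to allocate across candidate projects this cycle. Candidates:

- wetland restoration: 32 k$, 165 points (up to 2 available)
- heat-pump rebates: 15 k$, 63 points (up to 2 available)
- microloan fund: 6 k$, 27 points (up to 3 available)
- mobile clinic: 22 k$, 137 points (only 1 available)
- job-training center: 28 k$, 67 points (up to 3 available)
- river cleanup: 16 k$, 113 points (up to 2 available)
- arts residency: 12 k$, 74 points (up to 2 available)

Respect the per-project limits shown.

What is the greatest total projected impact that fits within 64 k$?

401

Filling by ratio: microloan fund + mobile clinic + 2×river cleanup for 390, with 4 k$ left unused.
The 22 k$ tied up in mobile clinic is better spent on 2×arts residency — total rises to 401 (62 k$).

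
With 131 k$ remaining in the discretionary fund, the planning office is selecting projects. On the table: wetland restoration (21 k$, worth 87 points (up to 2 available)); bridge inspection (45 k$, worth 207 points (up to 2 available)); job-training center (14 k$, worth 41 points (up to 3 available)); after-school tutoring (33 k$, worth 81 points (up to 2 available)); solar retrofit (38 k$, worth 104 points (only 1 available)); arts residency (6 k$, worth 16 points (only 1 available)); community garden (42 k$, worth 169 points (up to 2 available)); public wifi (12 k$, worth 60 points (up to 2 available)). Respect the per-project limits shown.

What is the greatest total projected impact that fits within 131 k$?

The ratio heuristic lands on 2×bridge inspection + job-training center + 2×public wifi (575) but leaves 3 k$ idle.
The 26 k$ tied up in job-training center and public wifi is better spent on wetland restoration + arts residency — total rises to 577 (129 k$).
Nothing else within 131 k$ beats 577.

577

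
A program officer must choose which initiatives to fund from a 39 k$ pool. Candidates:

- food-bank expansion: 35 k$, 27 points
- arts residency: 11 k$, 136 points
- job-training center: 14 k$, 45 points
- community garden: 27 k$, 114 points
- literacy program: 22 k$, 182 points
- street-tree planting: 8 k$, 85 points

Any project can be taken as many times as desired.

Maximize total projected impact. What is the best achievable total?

Filling by ratio: 3×arts residency for 408, with 6 k$ left unused.
The 11 k$ tied up in arts residency is better spent on 2×street-tree planting — total rises to 442 (38 k$).

442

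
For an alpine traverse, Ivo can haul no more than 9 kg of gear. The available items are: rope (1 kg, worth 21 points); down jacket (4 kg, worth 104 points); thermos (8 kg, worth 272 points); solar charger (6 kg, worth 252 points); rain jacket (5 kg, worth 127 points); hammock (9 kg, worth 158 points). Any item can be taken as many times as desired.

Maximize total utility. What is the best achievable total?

By utility per kg: solar charger 42.00, thermos 34.00, down jacket 26.00 lead.
Best packing: 3×rope + solar charger — 9 kg, 315 total.
Every other selection either busts 9 kg or fails to beat 315.

315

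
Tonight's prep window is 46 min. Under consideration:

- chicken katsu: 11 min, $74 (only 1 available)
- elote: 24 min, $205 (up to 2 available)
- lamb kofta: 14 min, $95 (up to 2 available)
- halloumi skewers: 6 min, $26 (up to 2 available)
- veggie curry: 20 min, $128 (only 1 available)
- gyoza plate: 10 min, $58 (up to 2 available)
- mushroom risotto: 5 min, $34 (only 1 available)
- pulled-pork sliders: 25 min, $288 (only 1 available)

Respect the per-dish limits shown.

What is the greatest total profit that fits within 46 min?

By profit per min: pulled-pork sliders 11.52, elote 8.54, mushroom risotto 6.80 lead.
Taking the top-ratio dishes first gives lamb kofta + mushroom risotto + pulled-pork sliders for 417 (44 min).
Dropping lamb kofta and mushroom risotto frees 19 min; slotting in chicken katsu + gyoza plate (21 min) lifts the total to 420 at 46 min.

420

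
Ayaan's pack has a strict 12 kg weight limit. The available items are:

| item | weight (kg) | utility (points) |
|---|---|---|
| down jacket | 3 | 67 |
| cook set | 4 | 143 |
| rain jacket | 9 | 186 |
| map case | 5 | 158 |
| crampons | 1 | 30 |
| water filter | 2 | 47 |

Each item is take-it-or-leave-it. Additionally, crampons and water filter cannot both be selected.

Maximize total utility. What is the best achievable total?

Ranking by ratio (utility/kg): cook set 35.75, map case 31.60, crampons 30.00.
Taking down jacket + cook set + map case: 12 kg used, 368 in utility.
Every other selection either busts 12 kg or breaks a pairing rule or fails to beat 368.

368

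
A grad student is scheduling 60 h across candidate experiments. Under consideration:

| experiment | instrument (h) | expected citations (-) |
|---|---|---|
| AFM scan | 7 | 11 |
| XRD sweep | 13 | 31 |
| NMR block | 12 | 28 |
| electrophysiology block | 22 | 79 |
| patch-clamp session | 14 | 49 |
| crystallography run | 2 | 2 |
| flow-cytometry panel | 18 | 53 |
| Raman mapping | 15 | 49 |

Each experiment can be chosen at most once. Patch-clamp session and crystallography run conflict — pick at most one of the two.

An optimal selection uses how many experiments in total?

Best achievable expected citations is 188.
AFM scan + electrophysiology block + patch-clamp session + Raman mapping hits 188 at 58 h.
All optima have 4 experiments.

4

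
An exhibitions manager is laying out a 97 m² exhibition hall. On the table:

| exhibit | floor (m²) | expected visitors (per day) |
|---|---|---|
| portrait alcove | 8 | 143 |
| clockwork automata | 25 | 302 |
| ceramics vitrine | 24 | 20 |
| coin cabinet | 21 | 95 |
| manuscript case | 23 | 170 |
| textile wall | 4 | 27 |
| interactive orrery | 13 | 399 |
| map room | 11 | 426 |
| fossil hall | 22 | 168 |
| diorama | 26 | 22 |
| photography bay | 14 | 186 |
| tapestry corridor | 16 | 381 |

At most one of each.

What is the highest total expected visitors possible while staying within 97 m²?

1864

Portrait alcove + clockwork automata + textile wall + interactive orrery + map room + photography bay + tapestry corridor uses 91 of the 97 m² and totals 1864.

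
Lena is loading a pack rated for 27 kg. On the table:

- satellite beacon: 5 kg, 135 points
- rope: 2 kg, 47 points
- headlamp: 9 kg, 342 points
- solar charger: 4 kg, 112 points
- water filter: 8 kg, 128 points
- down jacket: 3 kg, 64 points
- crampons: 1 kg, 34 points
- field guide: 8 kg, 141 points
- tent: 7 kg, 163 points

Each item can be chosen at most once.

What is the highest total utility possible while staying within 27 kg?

799

A density-first pass picks satellite beacon + rope + headlamp + solar charger + down jacket + crampons — 734 at 24 kg.
Replace down jacket and crampons with tent: the trade gains 65 net, giving 799 at 27 kg.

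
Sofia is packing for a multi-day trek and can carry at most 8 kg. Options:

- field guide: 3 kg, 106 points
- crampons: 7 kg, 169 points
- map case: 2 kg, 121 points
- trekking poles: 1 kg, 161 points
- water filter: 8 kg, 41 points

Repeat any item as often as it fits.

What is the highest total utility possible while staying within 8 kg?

By utility per kg: trekking poles 161.00, map case 60.50, field guide 35.33, crampons 24.14 lead.
Best packing: 8×trekking poles — 8 kg, 1288 total.

1288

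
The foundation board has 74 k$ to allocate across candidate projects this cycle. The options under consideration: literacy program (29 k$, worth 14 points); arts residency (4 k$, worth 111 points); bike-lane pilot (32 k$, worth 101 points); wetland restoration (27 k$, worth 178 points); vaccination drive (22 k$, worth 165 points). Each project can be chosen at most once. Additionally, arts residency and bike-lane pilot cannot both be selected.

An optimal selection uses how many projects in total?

Optimal total is 454.
One optimal bundle: arts residency + wetland restoration + vaccination drive (53 k$).
Any selection reaching 454 contains exactly 3 projects.

3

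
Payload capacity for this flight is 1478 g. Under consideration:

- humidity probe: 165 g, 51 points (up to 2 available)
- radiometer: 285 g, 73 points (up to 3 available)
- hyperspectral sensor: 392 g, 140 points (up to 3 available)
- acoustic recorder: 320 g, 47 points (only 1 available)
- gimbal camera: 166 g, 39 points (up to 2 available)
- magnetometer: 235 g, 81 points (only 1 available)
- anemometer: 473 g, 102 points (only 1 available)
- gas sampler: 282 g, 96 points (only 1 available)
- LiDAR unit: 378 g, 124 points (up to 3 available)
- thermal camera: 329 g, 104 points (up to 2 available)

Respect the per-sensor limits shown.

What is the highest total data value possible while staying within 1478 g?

By data value per g: hyperspectral sensor 0.36, magnetometer 0.34, gas sampler 0.34, LiDAR unit 0.33 lead.
Taking the top-ratio sensors first gives 3×hyperspectral sensor + magnetometer for 501 (1411 g).
Dropping magnetometer frees 235 g; slotting in gas sampler (282 g) lifts the total to 516 at 1458 g.
The spare 20 g is too small for any remaining sensor, and no exchange beats 516.

516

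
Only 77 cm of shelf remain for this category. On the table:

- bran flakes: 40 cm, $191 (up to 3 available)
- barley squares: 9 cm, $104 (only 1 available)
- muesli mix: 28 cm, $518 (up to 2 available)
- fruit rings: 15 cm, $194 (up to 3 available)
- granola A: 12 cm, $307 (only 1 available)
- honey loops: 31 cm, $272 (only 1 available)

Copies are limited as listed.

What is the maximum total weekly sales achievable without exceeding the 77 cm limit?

1447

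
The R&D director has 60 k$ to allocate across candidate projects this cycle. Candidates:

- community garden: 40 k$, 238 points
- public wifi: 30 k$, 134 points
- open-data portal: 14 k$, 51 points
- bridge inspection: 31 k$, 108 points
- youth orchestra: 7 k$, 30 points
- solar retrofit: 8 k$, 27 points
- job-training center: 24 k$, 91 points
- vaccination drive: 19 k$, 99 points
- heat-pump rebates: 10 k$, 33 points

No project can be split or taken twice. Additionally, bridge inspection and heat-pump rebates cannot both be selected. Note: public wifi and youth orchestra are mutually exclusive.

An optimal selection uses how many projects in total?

2

The maximum projected impact within 60 k$ is 337.
community garden + vaccination drive hits 337 at 59 k$.
Any selection reaching 337 contains exactly 2 projects.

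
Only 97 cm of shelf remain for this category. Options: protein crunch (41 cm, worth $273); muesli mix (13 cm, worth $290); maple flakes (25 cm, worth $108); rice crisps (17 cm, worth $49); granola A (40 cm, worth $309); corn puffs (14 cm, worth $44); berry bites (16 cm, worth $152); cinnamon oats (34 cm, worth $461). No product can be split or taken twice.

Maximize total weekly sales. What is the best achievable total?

1060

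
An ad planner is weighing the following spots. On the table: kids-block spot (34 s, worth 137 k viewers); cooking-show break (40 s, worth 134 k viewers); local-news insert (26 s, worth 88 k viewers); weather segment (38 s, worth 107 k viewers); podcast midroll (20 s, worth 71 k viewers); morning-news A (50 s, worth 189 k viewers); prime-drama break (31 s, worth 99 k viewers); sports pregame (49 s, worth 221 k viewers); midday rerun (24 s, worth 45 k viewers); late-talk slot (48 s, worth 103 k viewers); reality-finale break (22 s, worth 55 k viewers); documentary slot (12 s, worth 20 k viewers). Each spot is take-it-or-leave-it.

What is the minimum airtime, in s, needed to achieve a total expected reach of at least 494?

125

Look for the lowest-airtime combination reaching 494.
local-news insert + morning-news A + sports pregame: 498 expected reach at 125 s.
Below 125 s the best achievable stays under 494.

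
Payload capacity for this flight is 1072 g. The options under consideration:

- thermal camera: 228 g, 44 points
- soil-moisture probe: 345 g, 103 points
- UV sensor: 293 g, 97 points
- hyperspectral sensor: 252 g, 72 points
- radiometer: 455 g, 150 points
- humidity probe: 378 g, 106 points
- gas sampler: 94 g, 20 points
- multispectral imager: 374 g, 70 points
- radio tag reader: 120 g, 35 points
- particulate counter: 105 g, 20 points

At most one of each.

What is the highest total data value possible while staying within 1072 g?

Ranking by ratio (data value/g): UV sensor 0.33, radiometer 0.33, soil-moisture probe 0.30, radio tag reader 0.29.
Taking the top-ratio sensors first gives UV sensor + radiometer + gas sampler + radio tag reader + particulate counter for 322 (1067 g).
But soil-moisture probe + hyperspectral sensor + radiometer fits in 1052 g and reaches 325.
The closest alternative, UV sensor + radiometer + gas sampler + radio tag reader + particulate counter, reaches only 322.

325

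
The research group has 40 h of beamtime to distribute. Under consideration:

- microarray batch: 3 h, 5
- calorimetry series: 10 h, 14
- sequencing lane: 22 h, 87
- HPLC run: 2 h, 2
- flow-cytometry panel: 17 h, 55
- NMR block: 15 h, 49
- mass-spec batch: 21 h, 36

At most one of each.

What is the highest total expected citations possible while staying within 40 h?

142

Ranking by ratio (expected citations/h): sequencing lane 3.95, NMR block 3.27, flow-cytometry panel 3.24, mass-spec batch 1.71.
Greedy by ratio would take microarray batch + sequencing lane + NMR block: 40 h used, total 141.
Replace microarray batch and NMR block with flow-cytometry panel: the trade gains 1 net, giving 142 at 39 h.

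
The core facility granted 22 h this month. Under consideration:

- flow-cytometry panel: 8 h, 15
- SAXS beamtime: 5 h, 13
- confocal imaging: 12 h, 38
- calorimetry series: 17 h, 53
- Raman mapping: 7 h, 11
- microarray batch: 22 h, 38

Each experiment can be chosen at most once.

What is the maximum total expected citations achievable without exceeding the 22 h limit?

66

Greedy by ratio would take SAXS beamtime + confocal imaging: 17 h used, total 51.
Dropping confocal imaging frees 12 h; slotting in calorimetry series (17 h) lifts the total to 66 at 22 h.
Next best is flow-cytometry panel + confocal imaging at 53 (20 h) — short by 13.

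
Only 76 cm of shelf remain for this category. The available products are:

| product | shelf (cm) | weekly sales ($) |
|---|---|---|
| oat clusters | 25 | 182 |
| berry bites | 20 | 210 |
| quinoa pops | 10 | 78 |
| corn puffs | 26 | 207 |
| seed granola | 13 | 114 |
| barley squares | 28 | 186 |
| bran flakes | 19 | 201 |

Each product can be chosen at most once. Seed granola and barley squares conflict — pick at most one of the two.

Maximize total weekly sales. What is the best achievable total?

696

Taking the top-ratio products first gives berry bites + quinoa pops + seed granola + bran flakes for 603 (62 cm).
Dropping seed granola frees 13 cm; slotting in corn puffs (26 cm) lifts the total to 696 at 75 cm.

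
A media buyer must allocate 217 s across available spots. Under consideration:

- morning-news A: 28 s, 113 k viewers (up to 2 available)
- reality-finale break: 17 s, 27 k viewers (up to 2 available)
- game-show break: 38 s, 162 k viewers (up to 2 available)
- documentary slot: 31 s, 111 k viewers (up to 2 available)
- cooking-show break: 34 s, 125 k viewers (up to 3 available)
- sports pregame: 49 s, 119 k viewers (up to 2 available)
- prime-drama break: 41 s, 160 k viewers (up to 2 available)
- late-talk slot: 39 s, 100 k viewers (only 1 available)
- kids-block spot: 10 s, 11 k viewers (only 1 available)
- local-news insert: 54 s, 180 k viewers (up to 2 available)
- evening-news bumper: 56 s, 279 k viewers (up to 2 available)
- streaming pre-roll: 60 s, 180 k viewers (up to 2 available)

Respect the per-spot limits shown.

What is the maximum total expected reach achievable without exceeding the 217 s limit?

995

Ranking by ratio (expected reach/s): evening-news bumper 4.98, game-show break 4.26, morning-news A 4.04, prime-drama break 3.90.
The ratio ordering already packs tightly: morning-news A + 2×game-show break + 2×evening-news bumper, 216 s, 995.
The spare 1 s is too small for any remaining spot, and no exchange beats 995.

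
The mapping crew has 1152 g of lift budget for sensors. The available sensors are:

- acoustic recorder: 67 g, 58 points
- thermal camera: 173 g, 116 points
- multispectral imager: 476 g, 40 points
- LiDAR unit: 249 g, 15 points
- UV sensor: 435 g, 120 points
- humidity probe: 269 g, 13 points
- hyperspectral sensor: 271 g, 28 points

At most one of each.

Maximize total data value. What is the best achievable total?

334

Density check — acoustic recorder 0.87, thermal camera 0.67, UV sensor 0.28, hyperspectral sensor 0.10 are the best per g.
Taking the top-ratio sensors first gives acoustic recorder + thermal camera + UV sensor + hyperspectral sensor for 322 (946 g).
The 271 g tied up in hyperspectral sensor is better spent on multispectral imager — total rises to 334 (1151 g).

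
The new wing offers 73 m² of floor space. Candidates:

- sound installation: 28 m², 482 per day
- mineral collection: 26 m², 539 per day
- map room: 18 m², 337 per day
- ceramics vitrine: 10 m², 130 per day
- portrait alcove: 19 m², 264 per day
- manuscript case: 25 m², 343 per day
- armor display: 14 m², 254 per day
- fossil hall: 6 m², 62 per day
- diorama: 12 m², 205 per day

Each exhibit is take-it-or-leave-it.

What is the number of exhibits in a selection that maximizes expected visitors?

3

Optimal total is 1358.
For example sound installation + mineral collection + map room achieves it, using 72 m².
All optima have 3 exhibits.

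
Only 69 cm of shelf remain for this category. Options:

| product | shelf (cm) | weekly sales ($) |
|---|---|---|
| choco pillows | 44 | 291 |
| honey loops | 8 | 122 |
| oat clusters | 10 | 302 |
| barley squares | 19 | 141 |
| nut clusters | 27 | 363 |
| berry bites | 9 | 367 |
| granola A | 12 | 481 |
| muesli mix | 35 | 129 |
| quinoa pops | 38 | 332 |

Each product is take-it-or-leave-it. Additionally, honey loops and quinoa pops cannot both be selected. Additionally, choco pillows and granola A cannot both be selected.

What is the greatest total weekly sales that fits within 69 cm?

Best packing: honey loops + oat clusters + nut clusters + berry bites + granola A — 66 cm, 1635 total.
The spare 3 cm is too small for any remaining product, and no feasible exchange beats 1635.

1635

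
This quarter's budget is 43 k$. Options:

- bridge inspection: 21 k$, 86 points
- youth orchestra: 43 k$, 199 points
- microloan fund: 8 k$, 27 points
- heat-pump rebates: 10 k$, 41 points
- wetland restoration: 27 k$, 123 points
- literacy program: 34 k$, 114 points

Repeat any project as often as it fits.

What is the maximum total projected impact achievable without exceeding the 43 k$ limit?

199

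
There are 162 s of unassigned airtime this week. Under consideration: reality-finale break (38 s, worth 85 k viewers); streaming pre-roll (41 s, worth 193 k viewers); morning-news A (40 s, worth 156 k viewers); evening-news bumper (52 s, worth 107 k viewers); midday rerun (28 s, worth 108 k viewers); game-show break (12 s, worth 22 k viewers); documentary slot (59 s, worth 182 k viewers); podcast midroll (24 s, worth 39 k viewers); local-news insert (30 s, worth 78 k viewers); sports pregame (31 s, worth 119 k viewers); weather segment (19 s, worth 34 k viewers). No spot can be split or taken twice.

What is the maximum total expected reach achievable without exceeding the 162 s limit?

610

A density-first pass picks streaming pre-roll + morning-news A + midday rerun + game-show break + sports pregame — 598 at 152 s.
Dropping game-show break frees 12 s; slotting in weather segment (19 s) lifts the total to 610 at 159 s.
Nothing else within 162 s beats 610.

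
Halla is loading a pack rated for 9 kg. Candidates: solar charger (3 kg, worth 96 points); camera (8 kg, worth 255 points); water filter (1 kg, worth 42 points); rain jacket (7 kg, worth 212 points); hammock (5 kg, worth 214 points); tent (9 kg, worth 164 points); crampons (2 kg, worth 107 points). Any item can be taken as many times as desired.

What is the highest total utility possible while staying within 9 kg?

By utility per kg: crampons 53.50, hammock 42.80, water filter 42.00, solar charger 32.00 lead.
Best packing: water filter + 4×crampons — 9 kg, 470 total.

470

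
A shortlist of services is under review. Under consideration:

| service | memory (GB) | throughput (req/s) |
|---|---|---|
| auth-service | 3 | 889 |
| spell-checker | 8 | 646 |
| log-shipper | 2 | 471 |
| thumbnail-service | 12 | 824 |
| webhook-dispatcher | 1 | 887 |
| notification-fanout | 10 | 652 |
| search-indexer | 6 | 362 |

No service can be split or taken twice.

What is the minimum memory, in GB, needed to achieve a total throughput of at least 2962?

18

Minimise GB subject to total throughput ≥ 2962.
auth-service + log-shipper + thumbnail-service + webhook-dispatcher: 3071 throughput at 18 GB.
Below 18 GB the best achievable stays under 2962.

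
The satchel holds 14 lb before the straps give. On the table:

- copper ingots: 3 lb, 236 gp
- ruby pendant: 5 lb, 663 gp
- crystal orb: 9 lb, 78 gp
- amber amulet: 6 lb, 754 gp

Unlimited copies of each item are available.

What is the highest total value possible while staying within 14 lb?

1653

Taking the top-ratio items first gives copper ingots + 2×ruby pendant for 1562 (13 lb).
Replace ruby pendant with amber amulet: the trade gains 91 net, giving 1653 at 14 lb.
Nothing else within 14 lb beats 1653.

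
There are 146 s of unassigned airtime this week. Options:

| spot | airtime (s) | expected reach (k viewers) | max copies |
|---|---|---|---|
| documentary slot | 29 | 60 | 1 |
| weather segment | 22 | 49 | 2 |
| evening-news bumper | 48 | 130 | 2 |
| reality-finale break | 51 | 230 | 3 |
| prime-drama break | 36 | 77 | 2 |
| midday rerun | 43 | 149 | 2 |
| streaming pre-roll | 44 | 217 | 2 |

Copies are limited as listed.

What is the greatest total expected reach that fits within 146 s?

677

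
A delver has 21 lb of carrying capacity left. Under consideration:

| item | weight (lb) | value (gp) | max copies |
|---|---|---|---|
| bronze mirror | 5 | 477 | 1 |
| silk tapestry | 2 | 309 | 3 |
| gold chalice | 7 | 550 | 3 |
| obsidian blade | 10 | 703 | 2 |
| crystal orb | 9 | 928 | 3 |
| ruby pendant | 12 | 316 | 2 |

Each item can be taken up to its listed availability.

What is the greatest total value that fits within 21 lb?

2332

Taking bronze mirror + 3×silk tapestry + crystal orb: 20 lb used, 2332 in value.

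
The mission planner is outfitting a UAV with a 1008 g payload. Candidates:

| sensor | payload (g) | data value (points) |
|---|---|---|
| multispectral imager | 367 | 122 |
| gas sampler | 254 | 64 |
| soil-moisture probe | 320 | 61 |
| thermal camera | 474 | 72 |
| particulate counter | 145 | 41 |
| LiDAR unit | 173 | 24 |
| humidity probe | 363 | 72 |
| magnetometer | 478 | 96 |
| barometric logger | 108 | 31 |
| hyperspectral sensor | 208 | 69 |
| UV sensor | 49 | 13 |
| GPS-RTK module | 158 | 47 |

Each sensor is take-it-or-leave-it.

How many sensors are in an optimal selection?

5

Optimal total is 310.
For example multispectral imager + particulate counter + barometric logger + hyperspectral sensor + GPS-RTK module achieves it, using 986 g.
Any selection reaching 310 contains exactly 5 sensors.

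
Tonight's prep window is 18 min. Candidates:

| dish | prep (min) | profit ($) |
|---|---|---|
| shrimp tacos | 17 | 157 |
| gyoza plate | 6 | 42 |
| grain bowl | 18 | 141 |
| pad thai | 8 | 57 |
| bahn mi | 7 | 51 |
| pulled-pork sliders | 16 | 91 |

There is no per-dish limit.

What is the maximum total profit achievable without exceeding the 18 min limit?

Shrimp tacos uses 17 of the 18 min and totals 157.
The spare 1 min is too small for any remaining dish, and no exchange beats 157.

157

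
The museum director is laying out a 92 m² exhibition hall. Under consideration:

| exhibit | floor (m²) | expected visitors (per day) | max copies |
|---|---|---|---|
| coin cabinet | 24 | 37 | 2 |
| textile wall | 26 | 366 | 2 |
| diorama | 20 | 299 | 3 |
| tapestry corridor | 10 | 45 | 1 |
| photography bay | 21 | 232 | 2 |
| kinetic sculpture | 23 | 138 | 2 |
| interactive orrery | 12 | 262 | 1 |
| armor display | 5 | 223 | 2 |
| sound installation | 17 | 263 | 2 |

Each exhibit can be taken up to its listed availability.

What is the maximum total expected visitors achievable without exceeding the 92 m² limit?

1703

Ranking by ratio (expected visitors/m²): armor display 44.60, interactive orrery 21.83, sound installation 15.47, diorama 14.95.
Greedy by ratio would take diorama + tapestry corridor + interactive orrery + 2×armor display + 2×sound installation: 86 m² used, total 1578.
Dropping diorama and tapestry corridor and sound installation frees 47 m²; slotting in 2×textile wall (52 m²) lifts the total to 1703 at 91 m².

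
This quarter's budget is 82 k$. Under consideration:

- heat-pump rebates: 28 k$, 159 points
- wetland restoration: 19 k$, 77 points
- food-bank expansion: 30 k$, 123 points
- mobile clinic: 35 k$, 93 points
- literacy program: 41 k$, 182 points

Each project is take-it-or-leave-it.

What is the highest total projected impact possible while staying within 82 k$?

359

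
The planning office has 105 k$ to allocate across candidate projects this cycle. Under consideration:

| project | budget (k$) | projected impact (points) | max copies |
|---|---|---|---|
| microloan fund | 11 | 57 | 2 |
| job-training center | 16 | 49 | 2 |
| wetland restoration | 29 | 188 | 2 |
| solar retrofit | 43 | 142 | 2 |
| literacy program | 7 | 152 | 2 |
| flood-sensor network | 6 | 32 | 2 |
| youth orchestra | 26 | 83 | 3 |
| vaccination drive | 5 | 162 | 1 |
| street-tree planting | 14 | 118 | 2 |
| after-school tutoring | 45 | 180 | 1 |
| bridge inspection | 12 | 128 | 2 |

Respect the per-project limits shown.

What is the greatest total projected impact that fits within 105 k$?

Taking wetland restoration + 2×literacy program + vaccination drive + 2×street-tree planting + 2×bridge inspection: 100 k$ used, 1146 in projected impact.
The spare 5 k$ is too small for any remaining project, and no exchange beats 1146.

1146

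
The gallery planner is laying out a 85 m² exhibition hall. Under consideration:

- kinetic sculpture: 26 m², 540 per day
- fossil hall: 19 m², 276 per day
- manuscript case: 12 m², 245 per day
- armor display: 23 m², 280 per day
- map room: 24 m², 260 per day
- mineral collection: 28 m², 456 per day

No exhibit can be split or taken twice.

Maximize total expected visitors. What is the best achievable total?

1517

Kinetic sculpture + fossil hall + manuscript case + mineral collection uses 85 of the 85 m² and totals 1517.
No other feasible combination exceeds 1517.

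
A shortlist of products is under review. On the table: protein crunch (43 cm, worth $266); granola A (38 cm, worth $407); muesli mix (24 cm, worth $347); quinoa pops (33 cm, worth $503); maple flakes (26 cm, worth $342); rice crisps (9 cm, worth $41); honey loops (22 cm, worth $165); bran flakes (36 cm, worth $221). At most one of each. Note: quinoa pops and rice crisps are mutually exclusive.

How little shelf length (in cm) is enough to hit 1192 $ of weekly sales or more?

83

Need the lightest bundle worth ≥ 1192.
muesli mix + quinoa pops + maple flakes: 1192 weekly sales at 83 cm.
Any bundle with less than 83 cm falls short of 1192.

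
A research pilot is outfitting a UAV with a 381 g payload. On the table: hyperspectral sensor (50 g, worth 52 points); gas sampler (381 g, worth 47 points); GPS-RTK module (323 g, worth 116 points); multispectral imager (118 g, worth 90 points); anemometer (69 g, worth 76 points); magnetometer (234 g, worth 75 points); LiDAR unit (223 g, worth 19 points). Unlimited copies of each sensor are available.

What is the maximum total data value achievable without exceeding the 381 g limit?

Density check — anemometer 1.10, hyperspectral sensor 1.04, multispectral imager 0.76 are the best per g.
Filling by ratio: 5×anemometer for 380, with 36 g left unused.
The 69 g tied up in anemometer is better spent on 2×hyperspectral sensor — total rises to 408 (376 g).
That's the maximum — no swap from here does better than 408.

408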